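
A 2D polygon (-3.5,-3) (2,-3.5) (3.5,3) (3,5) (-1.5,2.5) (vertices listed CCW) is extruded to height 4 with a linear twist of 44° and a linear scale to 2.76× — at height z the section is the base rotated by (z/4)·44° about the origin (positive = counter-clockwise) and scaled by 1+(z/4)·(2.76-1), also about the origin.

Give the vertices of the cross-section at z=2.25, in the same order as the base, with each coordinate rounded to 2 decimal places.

t = z/height = 2.25/4 = 0.5625
s = 1 + (scale-1)·z/height = 1 + (2.76-1)·2.25/4 = 1.990000
θ = twist·z/height = 44°·2.25/4 = 24.7500° = 0.431969 rad
cos θ = 0.908143, sin θ = 0.418660 (intermediates below are computed at full precision and shown rounded to 5 d.p.)
v1: (-3.5,-3) → rotate → (-1.92252,-4.18974) → ×s → (-3.82582,-8.33758) → (-3.83,-8.34)
v2: (2,-3.5) → rotate → (3.28160,-2.34118) → ×s → (6.53037,-4.65895) → (6.53,-4.66)
v3: (3.5,3) → rotate → (1.92252,4.18974) → ×s → (3.82582,8.33758) → (3.83,8.34)
v4: (3,5) → rotate → (0.63113,5.79670) → ×s → (1.25595,11.53542) → (1.26,11.54)
v5: (-1.5,2.5) → rotate → (-2.40886,1.64237) → ×s → (-4.79364,3.26831) → (-4.79,3.27)

Cross-section at z=2.25: (-3.83,-8.34) (6.53,-4.66) (3.83,8.34) (1.26,11.54) (-4.79,3.27)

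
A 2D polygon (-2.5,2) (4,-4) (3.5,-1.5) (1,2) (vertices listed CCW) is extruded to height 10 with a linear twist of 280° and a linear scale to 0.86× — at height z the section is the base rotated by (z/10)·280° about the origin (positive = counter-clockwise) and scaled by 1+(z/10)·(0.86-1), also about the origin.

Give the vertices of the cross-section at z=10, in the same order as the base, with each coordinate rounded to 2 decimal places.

Cross-section at z=10: (1.32,2.42) (-2.79,-3.99) (-0.75,-3.19) (1.84,-0.55)

t = z/height = 10/10 = 1
s = 1 + (scale-1)·z/height = 1 + (0.86-1)·10/10 = 0.860000
θ = twist·z/height = 280°·10/10 = 280.0000° = 4.886922 rad
cos θ = 0.173648, sin θ = -0.984808 (intermediates below are computed at full precision and shown rounded to 5 d.p.)
v1: (-2.5,2) → rotate → (1.53550,2.80932) → ×s → (1.32053,2.41601) → (1.32,2.42)
v2: (4,-4) → rotate → (-3.24464,-4.63382) → ×s → (-2.79039,-3.98509) → (-2.79,-3.99)
v3: (3.5,-1.5) → rotate → (-0.86944,-3.70730) → ×s → (-0.74772,-3.18828) → (-0.75,-3.19)
v4: (1,2) → rotate → (2.14326,-0.63751) → ×s → (1.84321,-0.54826) → (1.84,-0.55)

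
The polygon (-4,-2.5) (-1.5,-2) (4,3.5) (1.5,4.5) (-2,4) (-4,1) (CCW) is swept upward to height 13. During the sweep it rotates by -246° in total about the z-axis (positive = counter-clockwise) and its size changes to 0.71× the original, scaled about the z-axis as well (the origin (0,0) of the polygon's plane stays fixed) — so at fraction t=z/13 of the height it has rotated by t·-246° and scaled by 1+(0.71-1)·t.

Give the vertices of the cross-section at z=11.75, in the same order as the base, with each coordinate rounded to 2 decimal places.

t = z/height = 11.75/13 = 0.903846
s = 1 + (scale-1)·z/height = 1 + (0.71-1)·11.75/13 = 0.737885
θ = twist·z/height = -246°·11.75/13 = -222.3462° = -3.880672 rad
cos θ = -0.739089, sin θ = 0.673608 (intermediates below are computed at full precision and shown rounded to 5 d.p.)
v1: (-4,-2.5) → rotate → (4.64038,-0.84671) → ×s → (3.42406,-0.62477) → (3.42,-0.62)
v2: (-1.5,-2) → rotate → (2.45585,0.46777) → ×s → (1.81213,0.34516) → (1.81,0.35)
v3: (4,3.5) → rotate → (-5.31398,0.10762) → ×s → (-3.92111,0.07941) → (-3.92,0.08)
v4: (1.5,4.5) → rotate → (-4.13987,-2.31549) → ×s → (-3.05475,-1.70856) → (-3.05,-1.71)
v5: (-2,4) → rotate → (-1.21625,-4.30357) → ×s → (-0.89746,-3.17554) → (-0.90,-3.18)
v6: (-4,1) → rotate → (2.28275,-3.43352) → ×s → (1.68440,-2.53354) → (1.68,-2.53)

Cross-section at z=11.75: (3.42,-0.62) (1.81,0.35) (-3.92,0.08) (-3.05,-1.71) (-0.90,-3.18) (1.68,-2.53)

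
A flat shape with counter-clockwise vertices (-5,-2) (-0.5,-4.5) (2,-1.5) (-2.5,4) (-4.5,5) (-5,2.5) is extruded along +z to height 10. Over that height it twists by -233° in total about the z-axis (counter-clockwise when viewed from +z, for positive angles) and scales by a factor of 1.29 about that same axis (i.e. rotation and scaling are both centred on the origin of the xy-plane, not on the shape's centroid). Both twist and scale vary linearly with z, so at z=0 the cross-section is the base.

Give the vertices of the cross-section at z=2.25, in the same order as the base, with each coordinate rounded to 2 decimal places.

Cross-section at z=2.25: (-4.94,2.92) (-4.12,-2.50) (0.03,-2.66) (1.75,4.71) (1.30,7.05) (-1.14,5.85)

t = z/height = 2.25/10 = 0.225
s = 1 + (scale-1)·z/height = 1 + (1.29-1)·2.25/10 = 1.065250
θ = twist·z/height = -233°·2.25/10 = -52.4250° = -0.914989 rad
cos θ = 0.609799, sin θ = -0.792556 (intermediates below are computed at full precision and shown rounded to 5 d.p.)
v1: (-5,-2) → rotate → (-4.63411,2.74318) → ×s → (-4.93648,2.92217) → (-4.94,2.92)
v2: (-0.5,-4.5) → rotate → (-3.87140,-2.34782) → ×s → (-4.12401,-2.50101) → (-4.12,-2.50)
v3: (2,-1.5) → rotate → (0.03077,-2.49981) → ×s → (0.03277,-2.66292) → (0.03,-2.66)
v4: (-2.5,4) → rotate → (1.64572,4.42059) → ×s → (1.75311,4.70903) → (1.75,4.71)
v5: (-4.5,5) → rotate → (1.21868,6.61550) → ×s → (1.29820,7.04716) → (1.30,7.05)
v6: (-5,2.5) → rotate → (-1.06761,5.48728) → ×s → (-1.13727,5.84532) → (-1.14,5.85)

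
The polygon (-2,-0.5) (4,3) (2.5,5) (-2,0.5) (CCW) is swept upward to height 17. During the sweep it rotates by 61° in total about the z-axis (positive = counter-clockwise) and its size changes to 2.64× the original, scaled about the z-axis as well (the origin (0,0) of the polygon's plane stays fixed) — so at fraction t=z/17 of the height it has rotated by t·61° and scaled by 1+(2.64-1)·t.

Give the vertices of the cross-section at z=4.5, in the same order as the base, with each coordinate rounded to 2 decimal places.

Cross-section at z=4.5: (-2.56,-1.49) (4.31,5.73) (1.45,7.88) (-2.95,-0.11)

t = z/height = 4.5/17 = 0.264706
s = 1 + (scale-1)·z/height = 1 + (2.64-1)·4.5/17 = 1.434118
θ = twist·z/height = 61°·4.5/17 = 16.1471° = 0.281819 rad
cos θ = 0.960551, sin θ = 0.278104 (intermediates below are computed at full precision and shown rounded to 5 d.p.)
v1: (-2,-0.5) → rotate → (-1.78205,-1.03648) → ×s → (-2.55567,-1.48644) → (-2.56,-1.49)
v2: (4,3) → rotate → (3.00789,3.99407) → ×s → (4.31367,5.72796) → (4.31,5.73)
v3: (2.5,5) → rotate → (1.01086,5.49801) → ×s → (1.44969,7.88480) → (1.45,7.88)
v4: (-2,0.5) → rotate → (-2.06015,-0.07593) → ×s → (-2.95450,-0.10890) → (-2.95,-0.11)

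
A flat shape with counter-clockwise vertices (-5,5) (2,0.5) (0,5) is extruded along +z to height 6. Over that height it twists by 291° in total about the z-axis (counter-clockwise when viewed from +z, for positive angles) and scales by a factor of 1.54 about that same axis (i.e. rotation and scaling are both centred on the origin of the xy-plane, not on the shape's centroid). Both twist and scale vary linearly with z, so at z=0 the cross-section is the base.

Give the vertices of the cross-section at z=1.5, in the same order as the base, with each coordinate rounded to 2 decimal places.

t = z/height = 1.5/6 = 0.25
s = 1 + (scale-1)·z/height = 1 + (1.54-1)·1.5/6 = 1.135000
θ = twist·z/height = 291°·1.5/6 = 72.7500° = 1.269727 rad
cos θ = 0.296542, sin θ = 0.955020 (intermediates below are computed at full precision and shown rounded to 5 d.p.)
v1: (-5,5) → rotate → (-6.25781,-3.29239) → ×s → (-7.10261,-3.73686) → (-7.10,-3.74)
v2: (2,0.5) → rotate → (0.11557,2.05831) → ×s → (0.13118,2.33618) → (0.13,2.34)
v3: (0,5) → rotate → (-4.77510,1.48271) → ×s → (-5.41974,1.68287) → (-5.42,1.68)

Cross-section at z=1.5: (-7.10,-3.74) (0.13,2.34) (-5.42,1.68)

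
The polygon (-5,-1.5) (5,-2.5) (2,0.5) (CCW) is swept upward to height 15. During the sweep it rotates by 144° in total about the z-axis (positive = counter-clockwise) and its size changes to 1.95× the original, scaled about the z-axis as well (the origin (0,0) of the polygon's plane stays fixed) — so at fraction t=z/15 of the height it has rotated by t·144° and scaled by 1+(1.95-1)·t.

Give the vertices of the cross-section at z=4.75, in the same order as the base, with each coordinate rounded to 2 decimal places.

t = z/height = 4.75/15 = 0.316667
s = 1 + (scale-1)·z/height = 1 + (1.95-1)·4.75/15 = 1.300833
θ = twist·z/height = 144°·4.75/15 = 45.6000° = 0.795870 rad
cos θ = 0.699663, sin θ = 0.714473 (intermediates below are computed at full precision and shown rounded to 5 d.p.)
v1: (-5,-1.5) → rotate → (-2.42661,-4.62186) → ×s → (-3.15661,-6.01227) → (-3.16,-6.01)
v2: (5,-2.5) → rotate → (5.28450,1.82321) → ×s → (6.87425,2.37169) → (6.87,2.37)
v3: (2,0.5) → rotate → (1.04209,1.77878) → ×s → (1.35559,2.31389) → (1.36,2.31)

Cross-section at z=4.75: (-3.16,-6.01) (6.87,2.37) (1.36,2.31)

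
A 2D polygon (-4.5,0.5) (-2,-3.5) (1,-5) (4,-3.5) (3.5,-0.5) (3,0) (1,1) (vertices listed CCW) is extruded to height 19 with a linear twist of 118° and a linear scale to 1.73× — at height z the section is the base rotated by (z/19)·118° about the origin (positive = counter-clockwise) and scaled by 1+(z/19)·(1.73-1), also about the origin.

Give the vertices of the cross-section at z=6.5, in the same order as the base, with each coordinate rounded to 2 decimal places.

Cross-section at z=6.5: (-4.69,-3.17) (0.93,-4.95) (5.00,-3.95) (6.64,-0.09) (3.74,2.36) (2.86,2.43) (0.14,1.76)

t = z/height = 6.5/19 = 0.342105
s = 1 + (scale-1)·z/height = 1 + (1.73-1)·6.5/19 = 1.249737
θ = twist·z/height = 118°·6.5/19 = 40.3684° = 0.704562 rad
cos θ = 0.761895, sin θ = 0.647700 (intermediates below are computed at full precision and shown rounded to 5 d.p.)
v1: (-4.5,0.5) → rotate → (-3.75238,-2.53370) → ×s → (-4.68949,-3.16646) → (-4.69,-3.17)
v2: (-2,-3.5) → rotate → (0.74316,-3.96203) → ×s → (0.92875,-4.95150) → (0.93,-4.95)
v3: (1,-5) → rotate → (4.00040,-3.16178) → ×s → (4.99944,-3.95139) → (5.00,-3.95)
v4: (4,-3.5) → rotate → (5.31453,-0.07583) → ×s → (6.64177,-0.09477) → (6.64,-0.09)
v5: (3.5,-0.5) → rotate → (2.99048,1.88600) → ×s → (3.73732,2.35701) → (3.74,2.36)
v6: (3,0) → rotate → (2.28569,1.94310) → ×s → (2.85651,2.42836) → (2.86,2.43)
v7: (1,1) → rotate → (0.11420,1.40960) → ×s → (0.14271,1.76162) → (0.14,1.76)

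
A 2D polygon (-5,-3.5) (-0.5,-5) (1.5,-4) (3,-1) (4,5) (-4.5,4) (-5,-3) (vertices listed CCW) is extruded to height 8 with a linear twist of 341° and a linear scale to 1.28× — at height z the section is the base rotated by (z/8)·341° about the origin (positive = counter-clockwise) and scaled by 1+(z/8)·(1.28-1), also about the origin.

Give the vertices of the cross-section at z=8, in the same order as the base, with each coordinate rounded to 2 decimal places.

Cross-section at z=8: (-7.51,-2.15) (-2.69,-5.84) (0.15,-5.47) (3.21,-2.46) (6.92,4.38) (-3.78,6.72) (-7.30,-1.55)

t = z/height = 8/8 = 1
s = 1 + (scale-1)·z/height = 1 + (1.28-1)·8/8 = 1.280000
θ = twist·z/height = 341°·8/8 = 341.0000° = 5.951573 rad
cos θ = 0.945519, sin θ = -0.325568 (intermediates below are computed at full precision and shown rounded to 5 d.p.)
v1: (-5,-3.5) → rotate → (-5.86708,-1.68147) → ×s → (-7.50986,-2.15229) → (-7.51,-2.15)
v2: (-0.5,-5) → rotate → (-2.10060,-4.56481) → ×s → (-2.68877,-5.84296) → (-2.69,-5.84)
v3: (1.5,-4) → rotate → (0.11601,-4.27043) → ×s → (0.14849,-5.46615) → (0.15,-5.47)
v4: (3,-1) → rotate → (2.51099,-1.92222) → ×s → (3.21406,-2.46045) → (3.21,-2.46)
v5: (4,5) → rotate → (5.40992,3.42532) → ×s → (6.92469,4.38441) → (6.92,4.38)
v6: (-4.5,4) → rotate → (-2.95256,5.24713) → ×s → (-3.77928,6.71633) → (-3.78,6.72)
v7: (-5,-3) → rotate → (-5.70430,-1.20871) → ×s → (-7.30150,-1.54716) → (-7.30,-1.55)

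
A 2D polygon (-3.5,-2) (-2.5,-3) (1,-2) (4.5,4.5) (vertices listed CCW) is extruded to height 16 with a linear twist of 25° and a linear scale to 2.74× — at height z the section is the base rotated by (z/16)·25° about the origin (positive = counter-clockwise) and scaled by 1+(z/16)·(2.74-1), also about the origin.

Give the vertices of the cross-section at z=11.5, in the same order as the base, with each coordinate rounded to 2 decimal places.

t = z/height = 11.5/16 = 0.71875
s = 1 + (scale-1)·z/height = 1 + (2.74-1)·11.5/16 = 2.250625
θ = twist·z/height = 25°·11.5/16 = 17.9688° = 0.313614 rad
cos θ = 0.951225, sin θ = 0.308498 (intermediates below are computed at full precision and shown rounded to 5 d.p.)
v1: (-3.5,-2) → rotate → (-2.71229,-2.98219) → ×s → (-6.10435,-6.71180) → (-6.10,-6.71)
v2: (-2.5,-3) → rotate → (-1.45257,-3.62492) → ×s → (-3.26918,-8.15834) → (-3.27,-8.16)
v3: (1,-2) → rotate → (1.56822,-1.59395) → ×s → (3.52948,-3.58739) → (3.53,-3.59)
v4: (4.5,4.5) → rotate → (2.89227,5.66875) → ×s → (6.50942,12.75824) → (6.51,12.76)

Cross-section at z=11.5: (-6.10,-6.71) (-3.27,-8.16) (3.53,-3.59) (6.51,12.76)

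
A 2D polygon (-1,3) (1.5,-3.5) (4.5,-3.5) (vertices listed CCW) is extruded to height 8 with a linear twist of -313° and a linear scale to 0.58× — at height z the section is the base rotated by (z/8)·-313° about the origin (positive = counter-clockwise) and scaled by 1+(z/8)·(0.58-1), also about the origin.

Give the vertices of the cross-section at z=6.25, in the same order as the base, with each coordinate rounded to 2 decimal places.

t = z/height = 6.25/8 = 0.78125
s = 1 + (scale-1)·z/height = 1 + (0.58-1)·6.25/8 = 0.671875
θ = twist·z/height = -313°·6.25/8 = -244.5313° = -4.267875 rad
cos θ = -0.430019, sin θ = 0.902820 (intermediates below are computed at full precision and shown rounded to 5 d.p.)
v1: (-1,3) → rotate → (-2.27844,-2.19288) → ×s → (-1.53083,-1.47334) → (-1.53,-1.47)
v2: (1.5,-3.5) → rotate → (2.51484,2.85930) → ×s → (1.68966,1.92109) → (1.69,1.92)
v3: (4.5,-3.5) → rotate → (1.22479,5.56776) → ×s → (0.82290,3.74084) → (0.82,3.74)

Cross-section at z=6.25: (-1.53,-1.47) (1.69,1.92) (0.82,3.74)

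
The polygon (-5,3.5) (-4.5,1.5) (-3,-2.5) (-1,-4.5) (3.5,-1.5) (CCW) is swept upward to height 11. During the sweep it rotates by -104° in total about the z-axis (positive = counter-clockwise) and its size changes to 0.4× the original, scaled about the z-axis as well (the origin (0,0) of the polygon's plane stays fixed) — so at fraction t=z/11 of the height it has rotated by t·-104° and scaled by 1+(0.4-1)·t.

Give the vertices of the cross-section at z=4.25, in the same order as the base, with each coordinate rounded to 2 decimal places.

Cross-section at z=4.25: (-1.20,4.53) (-1.90,3.11) (-3.00,0.02) (-2.82,-2.15) (1.31,-2.62)

t = z/height = 4.25/11 = 0.386364
s = 1 + (scale-1)·z/height = 1 + (0.4-1)·4.25/11 = 0.768182
θ = twist·z/height = -104°·4.25/11 = -40.1818° = -0.701305 rad
cos θ = 0.764001, sin θ = -0.645215 (intermediates below are computed at full precision and shown rounded to 5 d.p.)
v1: (-5,3.5) → rotate → (-1.56175,5.90008) → ×s → (-1.19971,4.53233) → (-1.20,4.53)
v2: (-4.5,1.5) → rotate → (-2.47018,4.04947) → ×s → (-1.89755,3.11073) → (-1.90,3.11)
v3: (-3,-2.5) → rotate → (-3.90504,0.02564) → ×s → (-2.99978,0.01970) → (-3.00,0.02)
v4: (-1,-4.5) → rotate → (-3.66747,-2.79279) → ×s → (-2.81728,-2.14537) → (-2.82,-2.15)
v5: (3.5,-1.5) → rotate → (1.70618,-3.40425) → ×s → (1.31066,-2.61509) → (1.31,-2.62)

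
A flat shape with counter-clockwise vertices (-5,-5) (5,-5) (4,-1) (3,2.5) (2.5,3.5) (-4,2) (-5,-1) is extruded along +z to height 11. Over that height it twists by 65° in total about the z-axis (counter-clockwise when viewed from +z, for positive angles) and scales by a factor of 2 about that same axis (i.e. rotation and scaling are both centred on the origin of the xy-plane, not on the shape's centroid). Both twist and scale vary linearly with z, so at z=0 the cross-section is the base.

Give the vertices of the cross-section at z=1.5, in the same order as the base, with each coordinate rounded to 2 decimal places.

Cross-section at z=1.5: (-4.74,-6.49) (6.49,-4.74) (4.67,-0.42) (2.93,3.33) (2.19,4.37) (-4.84,1.55) (-5.44,-2.00)

t = z/height = 1.5/11 = 0.136364
s = 1 + (scale-1)·z/height = 1 + (2-1)·1.5/11 = 1.136364
θ = twist·z/height = 65°·1.5/11 = 8.8636° = 0.154700 rad
cos θ = 0.988058, sin θ = 0.154083 (intermediates below are computed at full precision and shown rounded to 5 d.p.)
v1: (-5,-5) → rotate → (-4.16987,-5.71071) → ×s → (-4.73849,-6.48944) → (-4.74,-6.49)
v2: (5,-5) → rotate → (5.71071,-4.16987) → ×s → (6.48944,-4.73849) → (6.49,-4.74)
v3: (4,-1) → rotate → (4.10631,-0.37172) → ×s → (4.66627,-0.42241) → (4.67,-0.42)
v4: (3,2.5) → rotate → (2.57897,2.93239) → ×s → (2.93064,3.33227) → (2.93,3.33)
v5: (2.5,3.5) → rotate → (1.93085,3.84341) → ×s → (2.19415,4.36751) → (2.19,4.37)
v6: (-4,2) → rotate → (-4.26040,1.35978) → ×s → (-4.84136,1.54521) → (-4.84,1.55)
v7: (-5,-1) → rotate → (-4.78621,-1.75847) → ×s → (-5.43887,-1.99827) → (-5.44,-2.00)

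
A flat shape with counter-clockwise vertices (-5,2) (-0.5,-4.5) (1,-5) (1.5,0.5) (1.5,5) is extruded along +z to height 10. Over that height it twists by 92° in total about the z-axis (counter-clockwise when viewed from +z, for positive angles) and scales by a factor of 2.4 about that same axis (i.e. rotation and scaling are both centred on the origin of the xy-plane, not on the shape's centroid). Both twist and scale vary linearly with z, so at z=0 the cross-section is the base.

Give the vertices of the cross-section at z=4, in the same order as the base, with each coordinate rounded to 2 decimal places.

t = z/height = 4/10 = 0.4
s = 1 + (scale-1)·z/height = 1 + (2.4-1)·4/10 = 1.560000
θ = twist·z/height = 92°·4/10 = 36.8000° = 0.642281 rad
cos θ = 0.800731, sin θ = 0.599024 (intermediates below are computed at full precision and shown rounded to 5 d.p.)
v1: (-5,2) → rotate → (-5.20170,-1.39366) → ×s → (-8.11466,-2.17410) → (-8.11,-2.17)
v2: (-0.5,-4.5) → rotate → (2.29524,-3.90280) → ×s → (3.58058,-6.08837) → (3.58,-6.09)
v3: (1,-5) → rotate → (3.79585,-3.40463) → ×s → (5.92153,-5.31123) → (5.92,-5.31)
v4: (1.5,0.5) → rotate → (0.90159,1.29890) → ×s → (1.40647,2.02629) → (1.41,2.03)
v5: (1.5,5) → rotate → (-1.79402,4.90219) → ×s → (-2.79867,7.64742) → (-2.80,7.65)

Cross-section at z=4: (-8.11,-2.17) (3.58,-6.09) (5.92,-5.31) (1.41,2.03) (-2.80,7.65)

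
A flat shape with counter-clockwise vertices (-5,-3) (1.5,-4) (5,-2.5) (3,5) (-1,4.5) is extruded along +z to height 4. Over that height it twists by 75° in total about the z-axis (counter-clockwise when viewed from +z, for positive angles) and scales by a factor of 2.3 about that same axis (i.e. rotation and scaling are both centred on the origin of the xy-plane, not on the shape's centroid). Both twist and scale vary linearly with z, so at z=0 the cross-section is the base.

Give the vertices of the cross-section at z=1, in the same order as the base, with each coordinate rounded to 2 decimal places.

t = z/height = 1/4 = 0.25
s = 1 + (scale-1)·z/height = 1 + (2.3-1)·1/4 = 1.325000
θ = twist·z/height = 75°·1/4 = 18.7500° = 0.327249 rad
cos θ = 0.946930, sin θ = 0.321439 (intermediates below are computed at full precision and shown rounded to 5 d.p.)
v1: (-5,-3) → rotate → (-3.77033,-4.44799) → ×s → (-4.99569,-5.89358) → (-5.00,-5.89)
v2: (1.5,-4) → rotate → (2.70615,-3.30556) → ×s → (3.58565,-4.37987) → (3.59,-4.38)
v3: (5,-2.5) → rotate → (5.53825,-0.76013) → ×s → (7.33818,-1.00717) → (7.34,-1.01)
v4: (3,5) → rotate → (1.23359,5.69897) → ×s → (1.63451,7.55113) → (1.63,7.55)
v5: (-1,4.5) → rotate → (-2.39341,3.93975) → ×s → (-3.17127,5.22016) → (-3.17,5.22)

Cross-section at z=1: (-5.00,-5.89) (3.59,-4.38) (7.34,-1.01) (1.63,7.55) (-3.17,5.22)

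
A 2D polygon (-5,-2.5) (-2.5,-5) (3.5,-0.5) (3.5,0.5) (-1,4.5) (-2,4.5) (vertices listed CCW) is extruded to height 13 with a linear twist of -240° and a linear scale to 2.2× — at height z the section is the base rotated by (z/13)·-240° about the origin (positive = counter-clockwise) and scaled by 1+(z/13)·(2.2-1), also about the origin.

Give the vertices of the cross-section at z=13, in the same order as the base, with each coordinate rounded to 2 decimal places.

Cross-section at z=13: (10.26,-6.78) (12.28,0.74) (-2.90,7.22) (-4.80,6.12) (-7.47,-6.86) (-6.37,-8.76)

t = z/height = 13/13 = 1
s = 1 + (scale-1)·z/height = 1 + (2.2-1)·13/13 = 2.200000
θ = twist·z/height = -240°·13/13 = -240.0000° = -4.188790 rad
cos θ = -0.500000, sin θ = 0.866025 (intermediates below are computed at full precision and shown rounded to 5 d.p.)
v1: (-5,-2.5) → rotate → (4.66506,-3.08013) → ×s → (10.26314,-6.77628) → (10.26,-6.78)
v2: (-2.5,-5) → rotate → (5.58013,0.33494) → ×s → (12.27628,0.73686) → (12.28,0.74)
v3: (3.5,-0.5) → rotate → (-1.31699,3.28109) → ×s → (-2.89737,7.21840) → (-2.90,7.22)
v4: (3.5,0.5) → rotate → (-2.18301,2.78109) → ×s → (-4.80263,6.11840) → (-4.80,6.12)
v5: (-1,4.5) → rotate → (-3.39711,-3.11603) → ×s → (-7.47365,-6.85526) → (-7.47,-6.86)
v6: (-2,4.5) → rotate → (-2.89711,-3.98205) → ×s → (-6.37365,-8.76051) → (-6.37,-8.76)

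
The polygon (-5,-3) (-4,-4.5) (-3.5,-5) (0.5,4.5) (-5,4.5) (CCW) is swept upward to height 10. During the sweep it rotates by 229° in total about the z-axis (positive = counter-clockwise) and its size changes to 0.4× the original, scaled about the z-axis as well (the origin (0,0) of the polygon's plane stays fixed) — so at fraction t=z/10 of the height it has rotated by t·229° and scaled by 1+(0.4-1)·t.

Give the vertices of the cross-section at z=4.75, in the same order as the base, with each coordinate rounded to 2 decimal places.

Cross-section at z=4.75: (3.18,-2.69) (3.97,-1.67) (4.19,-1.22) (-3.16,-0.70) (-1.90,-4.42)

t = z/height = 4.75/10 = 0.475
s = 1 + (scale-1)·z/height = 1 + (0.4-1)·4.75/10 = 0.715000
θ = twist·z/height = 229°·4.75/10 = 108.7750° = 1.898482 rad
cos θ = -0.321853, sin θ = 0.946790 (intermediates below are computed at full precision and shown rounded to 5 d.p.)
v1: (-5,-3) → rotate → (4.44963,-3.76839) → ×s → (3.18149,-2.69440) → (3.18,-2.69)
v2: (-4,-4.5) → rotate → (5.54796,-2.33882) → ×s → (3.96679,-1.67226) → (3.97,-1.67)
v3: (-3.5,-5) → rotate → (5.86043,-1.70450) → ×s → (4.19021,-1.21872) → (4.19,-1.22)
v4: (0.5,4.5) → rotate → (-4.42148,-0.97494) → ×s → (-3.16136,-0.69708) → (-3.16,-0.70)
v5: (-5,4.5) → rotate → (-2.65129,-6.18229) → ×s → (-1.89567,-4.42033) → (-1.90,-4.42)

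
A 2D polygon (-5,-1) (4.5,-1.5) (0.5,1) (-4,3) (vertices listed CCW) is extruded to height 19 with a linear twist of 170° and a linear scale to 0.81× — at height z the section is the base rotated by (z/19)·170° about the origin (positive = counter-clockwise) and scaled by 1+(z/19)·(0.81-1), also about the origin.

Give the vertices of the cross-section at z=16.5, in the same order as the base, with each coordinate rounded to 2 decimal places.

Cross-section at z=16.5: (3.97,-1.53) (-2.50,3.07) (-0.80,-0.48) (1.48,-3.90)

t = z/height = 16.5/19 = 0.868421
s = 1 + (scale-1)·z/height = 1 + (0.81-1)·16.5/19 = 0.835000
θ = twist·z/height = 170°·16.5/19 = 147.6316° = 2.576657 rad
cos θ = -0.844623, sin θ = 0.535361 (intermediates below are computed at full precision and shown rounded to 5 d.p.)
v1: (-5,-1) → rotate → (4.75848,-1.83218) → ×s → (3.97333,-1.52987) → (3.97,-1.53)
v2: (4.5,-1.5) → rotate → (-2.99776,3.67606) → ×s → (-2.50313,3.06951) → (-2.50,3.07)
v3: (0.5,1) → rotate → (-0.95767,-0.57694) → ×s → (-0.79966,-0.48175) → (-0.80,-0.48)
v4: (-4,3) → rotate → (1.77241,-4.67531) → ×s → (1.47996,-3.90389) → (1.48,-3.90)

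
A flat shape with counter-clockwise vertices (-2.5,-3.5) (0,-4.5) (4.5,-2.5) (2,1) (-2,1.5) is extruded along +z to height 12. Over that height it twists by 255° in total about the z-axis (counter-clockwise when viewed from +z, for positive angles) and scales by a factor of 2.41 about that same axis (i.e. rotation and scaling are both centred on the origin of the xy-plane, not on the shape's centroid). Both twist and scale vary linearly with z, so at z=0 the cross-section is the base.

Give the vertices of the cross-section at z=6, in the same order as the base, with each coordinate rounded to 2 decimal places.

t = z/height = 6/12 = 0.5
s = 1 + (scale-1)·z/height = 1 + (2.41-1)·6/12 = 1.705000
θ = twist·z/height = 255°·6/12 = 127.5000° = 2.225295 rad
cos θ = -0.608761, sin θ = 0.793353 (intermediates below are computed at full precision and shown rounded to 5 d.p.)
v1: (-2.5,-3.5) → rotate → (4.29864,0.14728) → ×s → (7.32918,0.25112) → (7.33,0.25)
v2: (0,-4.5) → rotate → (3.57009,2.73943) → ×s → (6.08700,4.67072) → (6.09,4.67)
v3: (4.5,-2.5) → rotate → (-0.75604,5.09199) → ×s → (-1.28905,8.68185) → (-1.29,8.68)
v4: (2,1) → rotate → (-2.01088,0.97795) → ×s → (-3.42854,1.66740) → (-3.43,1.67)
v5: (-2,1.5) → rotate → (0.02749,-2.49985) → ×s → (0.04688,-4.26224) → (0.05,-4.26)

Cross-section at z=6: (7.33,0.25) (6.09,4.67) (-1.29,8.68) (-3.43,1.67) (0.05,-4.26)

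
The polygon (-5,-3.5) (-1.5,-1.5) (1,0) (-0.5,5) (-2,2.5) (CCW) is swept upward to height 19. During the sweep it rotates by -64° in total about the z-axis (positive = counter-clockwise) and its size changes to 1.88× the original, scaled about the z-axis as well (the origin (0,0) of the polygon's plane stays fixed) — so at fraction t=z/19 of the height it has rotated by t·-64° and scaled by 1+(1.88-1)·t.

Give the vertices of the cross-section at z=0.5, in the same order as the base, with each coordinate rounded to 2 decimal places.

t = z/height = 0.5/19 = 0.0263158
s = 1 + (scale-1)·z/height = 1 + (1.88-1)·0.5/19 = 1.023158
θ = twist·z/height = -64°·0.5/19 = -1.6842° = -0.029395 rad
cos θ = 0.999568, sin θ = -0.029391 (intermediates below are computed at full precision and shown rounded to 5 d.p.)
v1: (-5,-3.5) → rotate → (-5.10071,-3.35153) → ×s → (-5.21883,-3.42915) → (-5.22,-3.43)
v2: (-1.5,-1.5) → rotate → (-1.54344,-1.45527) → ×s → (-1.57918,-1.48897) → (-1.58,-1.49)
v3: (1,0) → rotate → (0.99957,-0.02939) → ×s → (1.02272,-0.03007) → (1.02,-0.03)
v4: (-0.5,5) → rotate → (-0.35283,5.01254) → ×s → (-0.36100,5.12862) → (-0.36,5.13)
v5: (-2,2.5) → rotate → (-1.92566,2.55770) → ×s → (-1.97025,2.61693) → (-1.97,2.62)

Cross-section at z=0.5: (-5.22,-3.43) (-1.58,-1.49) (1.02,-0.03) (-0.36,5.13) (-1.97,2.62)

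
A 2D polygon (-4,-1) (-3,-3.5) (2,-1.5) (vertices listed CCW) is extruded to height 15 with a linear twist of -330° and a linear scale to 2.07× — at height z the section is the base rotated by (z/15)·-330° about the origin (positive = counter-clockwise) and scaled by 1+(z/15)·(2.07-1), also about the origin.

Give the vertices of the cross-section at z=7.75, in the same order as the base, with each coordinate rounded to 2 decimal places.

Cross-section at z=7.75: (5.87,2.56) (3.70,6.13) (-3.45,1.78)

t = z/height = 7.75/15 = 0.516667
s = 1 + (scale-1)·z/height = 1 + (2.07-1)·7.75/15 = 1.552833
θ = twist·z/height = -330°·7.75/15 = -170.5000° = -2.975786 rad
cos θ = -0.986286, sin θ = -0.165048 (intermediates below are computed at full precision and shown rounded to 5 d.p.)
v1: (-4,-1) → rotate → (3.78009,1.64648) → ×s → (5.86986,2.55670) → (5.87,2.56)
v2: (-3,-3.5) → rotate → (2.38119,3.94714) → ×s → (3.69759,6.12925) → (3.70,6.13)
v3: (2,-1.5) → rotate → (-2.22014,1.14933) → ×s → (-3.44751,1.78472) → (-3.45,1.78)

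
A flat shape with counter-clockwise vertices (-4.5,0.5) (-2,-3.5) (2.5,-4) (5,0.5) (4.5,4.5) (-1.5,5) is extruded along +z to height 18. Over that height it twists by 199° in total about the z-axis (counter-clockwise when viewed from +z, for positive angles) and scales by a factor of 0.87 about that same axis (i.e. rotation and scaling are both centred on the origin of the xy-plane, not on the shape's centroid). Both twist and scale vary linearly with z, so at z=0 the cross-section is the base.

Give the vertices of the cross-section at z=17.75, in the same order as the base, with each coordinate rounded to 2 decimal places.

t = z/height = 17.75/18 = 0.986111
s = 1 + (scale-1)·z/height = 1 + (0.87-1)·17.75/18 = 0.871806
θ = twist·z/height = 199°·17.75/18 = 196.2361° = 3.424966 rad
cos θ = -0.960118, sin θ = -0.279596 (intermediates below are computed at full precision and shown rounded to 5 d.p.)
v1: (-4.5,0.5) → rotate → (4.46033,0.77812) → ×s → (3.88854,0.67837) → (3.89,0.68)
v2: (-2,-3.5) → rotate → (0.94165,3.91960) → ×s → (0.82093,3.41713) → (0.82,3.42)
v3: (2.5,-4) → rotate → (-3.51868,3.14148) → ×s → (-3.06760,2.73876) → (-3.07,2.74)
v4: (5,0.5) → rotate → (-4.66079,-1.87804) → ×s → (-4.06330,-1.63729) → (-4.06,-1.64)
v5: (4.5,4.5) → rotate → (-3.06235,-5.57871) → ×s → (-2.66977,-4.86355) → (-2.67,-4.86)
v6: (-1.5,5) → rotate → (2.83816,-4.38119) → ×s → (2.47432,-3.81955) → (2.47,-3.82)

Cross-section at z=17.75: (3.89,0.68) (0.82,3.42) (-3.07,2.74) (-4.06,-1.64) (-2.67,-4.86) (2.47,-3.82)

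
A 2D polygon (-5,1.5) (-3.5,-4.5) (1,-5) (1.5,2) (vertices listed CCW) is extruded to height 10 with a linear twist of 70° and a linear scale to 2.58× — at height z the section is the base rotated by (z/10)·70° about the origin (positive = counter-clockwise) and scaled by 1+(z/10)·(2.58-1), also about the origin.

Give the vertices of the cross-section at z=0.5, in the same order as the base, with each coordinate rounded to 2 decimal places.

t = z/height = 0.5/10 = 0.05
s = 1 + (scale-1)·z/height = 1 + (2.58-1)·0.5/10 = 1.079000
θ = twist·z/height = 70°·0.5/10 = 3.5000° = 0.061087 rad
cos θ = 0.998135, sin θ = 0.061049 (intermediates below are computed at full precision and shown rounded to 5 d.p.)
v1: (-5,1.5) → rotate → (-5.08225,1.19196) → ×s → (-5.48374,1.28612) → (-5.48,1.29)
v2: (-3.5,-4.5) → rotate → (-3.21875,-4.70528) → ×s → (-3.47303,-5.07699) → (-3.47,-5.08)
v3: (1,-5) → rotate → (1.30338,-4.92963) → ×s → (1.40634,-5.31907) → (1.41,-5.32)
v4: (1.5,2) → rotate → (1.37511,2.08784) → ×s → (1.48374,2.25278) → (1.48,2.25)

Cross-section at z=0.5: (-5.48,1.29) (-3.47,-5.08) (1.41,-5.32) (1.48,2.25)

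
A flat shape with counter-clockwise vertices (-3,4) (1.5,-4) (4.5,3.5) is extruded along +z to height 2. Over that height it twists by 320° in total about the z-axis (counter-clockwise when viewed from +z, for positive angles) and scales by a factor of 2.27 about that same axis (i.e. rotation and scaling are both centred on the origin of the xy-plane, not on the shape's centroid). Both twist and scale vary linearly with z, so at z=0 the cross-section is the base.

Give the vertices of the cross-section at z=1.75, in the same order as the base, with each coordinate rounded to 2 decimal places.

t = z/height = 1.75/2 = 0.875
s = 1 + (scale-1)·z/height = 1 + (2.27-1)·1.75/2 = 2.111250
θ = twist·z/height = 320°·1.75/2 = 280.0000° = 4.886922 rad
cos θ = 0.173648, sin θ = -0.984808 (intermediates below are computed at full precision and shown rounded to 5 d.p.)
v1: (-3,4) → rotate → (3.41829,3.64902) → ×s → (7.21686,7.70398) → (7.22,7.70)
v2: (1.5,-4) → rotate → (-3.67876,-2.17180) → ×s → (-7.76678,-4.58522) → (-7.77,-4.59)
v3: (4.5,3.5) → rotate → (4.22824,-3.82387) → ×s → (8.92688,-8.07314) → (8.93,-8.07)

Cross-section at z=1.75: (7.22,7.70) (-7.77,-4.59) (8.93,-8.07)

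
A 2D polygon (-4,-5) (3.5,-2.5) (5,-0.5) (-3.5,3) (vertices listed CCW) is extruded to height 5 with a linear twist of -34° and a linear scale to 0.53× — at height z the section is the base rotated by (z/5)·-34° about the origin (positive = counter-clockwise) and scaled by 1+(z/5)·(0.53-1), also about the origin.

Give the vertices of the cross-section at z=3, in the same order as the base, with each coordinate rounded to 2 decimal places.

t = z/height = 3/5 = 0.6
s = 1 + (scale-1)·z/height = 1 + (0.53-1)·3/5 = 0.718000
θ = twist·z/height = -34°·3/5 = -20.4000° = -0.356047 rad
cos θ = 0.937282, sin θ = -0.348572 (intermediates below are computed at full precision and shown rounded to 5 d.p.)
v1: (-4,-5) → rotate → (-5.49199,-3.29212) → ×s → (-3.94325,-2.36374) → (-3.94,-2.36)
v2: (3.5,-2.5) → rotate → (2.40906,-3.56321) → ×s → (1.72970,-2.55838) → (1.73,-2.56)
v3: (5,-0.5) → rotate → (4.51212,-2.21150) → ×s → (3.23970,-1.58786) → (3.24,-1.59)
v4: (-3.5,3) → rotate → (-2.23477,4.03185) → ×s → (-1.60457,2.89487) → (-1.60,2.89)

Cross-section at z=3: (-3.94,-2.36) (1.73,-2.56) (3.24,-1.59) (-1.60,2.89)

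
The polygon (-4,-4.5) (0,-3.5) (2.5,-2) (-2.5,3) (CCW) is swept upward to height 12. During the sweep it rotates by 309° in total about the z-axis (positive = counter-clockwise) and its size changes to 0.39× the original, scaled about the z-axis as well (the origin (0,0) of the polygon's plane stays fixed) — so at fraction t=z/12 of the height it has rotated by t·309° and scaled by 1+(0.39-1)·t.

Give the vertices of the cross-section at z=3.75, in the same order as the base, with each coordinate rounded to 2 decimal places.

t = z/height = 3.75/12 = 0.3125
s = 1 + (scale-1)·z/height = 1 + (0.39-1)·3.75/12 = 0.809375
θ = twist·z/height = 309°·3.75/12 = 96.5625° = 1.685334 rad
cos θ = -0.114287, sin θ = 0.993448 (intermediates below are computed at full precision and shown rounded to 5 d.p.)
v1: (-4,-4.5) → rotate → (4.92766,-3.45950) → ×s → (3.98833,-2.80003) → (3.99,-2.80)
v2: (0,-3.5) → rotate → (3.47707,0.40000) → ×s → (2.81425,0.32375) → (2.81,0.32)
v3: (2.5,-2) → rotate → (1.70118,2.71219) → ×s → (1.37689,2.19518) → (1.38,2.20)
v4: (-2.5,3) → rotate → (-2.69463,-2.82648) → ×s → (-2.18096,-2.28768) → (-2.18,-2.29)

Cross-section at z=3.75: (3.99,-2.80) (2.81,0.32) (1.38,2.20) (-2.18,-2.29)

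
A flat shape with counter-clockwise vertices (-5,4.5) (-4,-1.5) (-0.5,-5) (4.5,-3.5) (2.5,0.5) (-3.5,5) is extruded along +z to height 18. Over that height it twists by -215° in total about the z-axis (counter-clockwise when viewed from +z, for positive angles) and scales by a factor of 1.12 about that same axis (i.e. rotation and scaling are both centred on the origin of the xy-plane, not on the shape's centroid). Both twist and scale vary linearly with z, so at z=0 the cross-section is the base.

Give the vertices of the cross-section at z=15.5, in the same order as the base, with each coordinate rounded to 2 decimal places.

t = z/height = 15.5/18 = 0.861111
s = 1 + (scale-1)·z/height = 1 + (1.12-1)·15.5/18 = 1.103333
θ = twist·z/height = -215°·15.5/18 = -185.1389° = -3.231283 rad
cos θ = -0.995980, sin θ = 0.089570 (intermediates below are computed at full precision and shown rounded to 5 d.p.)
v1: (-5,4.5) → rotate → (4.57684,-4.92976) → ×s → (5.04978,-5.43917) → (5.05,-5.44)
v2: (-4,-1.5) → rotate → (4.11828,1.13569) → ×s → (4.54383,1.25304) → (4.54,1.25)
v3: (-0.5,-5) → rotate → (0.94584,4.93512) → ×s → (1.04358,5.44508) → (1.04,5.45)
v4: (4.5,-3.5) → rotate → (-4.16842,3.88900) → ×s → (-4.59915,4.29086) → (-4.60,4.29)
v5: (2.5,0.5) → rotate → (-2.53474,-0.27406) → ×s → (-2.79666,-0.30238) → (-2.80,-0.30)
v6: (-3.5,5) → rotate → (3.03808,-5.29340) → ×s → (3.35202,-5.84038) → (3.35,-5.84)

Cross-section at z=15.5: (5.05,-5.44) (4.54,1.25) (1.04,5.45) (-4.60,4.29) (-2.80,-0.30) (3.35,-5.84)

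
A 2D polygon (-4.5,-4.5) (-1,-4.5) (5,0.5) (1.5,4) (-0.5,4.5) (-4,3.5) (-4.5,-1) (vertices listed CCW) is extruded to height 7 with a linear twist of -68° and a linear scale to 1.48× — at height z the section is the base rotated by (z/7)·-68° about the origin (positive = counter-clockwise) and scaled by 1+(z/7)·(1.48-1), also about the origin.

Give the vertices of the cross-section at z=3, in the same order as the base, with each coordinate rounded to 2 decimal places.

Cross-section at z=3: (-7.38,-2.10) (-3.70,-4.15) (5.56,-2.41) (3.93,3.33) (2.12,5.03) (-2.16,6.03) (-5.33,1.59)

t = z/height = 3/7 = 0.428571
s = 1 + (scale-1)·z/height = 1 + (1.48-1)·3/7 = 1.205714
θ = twist·z/height = -68°·3/7 = -29.1429° = -0.508639 rad
cos θ = 0.873408, sin θ = -0.486989 (intermediates below are computed at full precision and shown rounded to 5 d.p.)
v1: (-4.5,-4.5) → rotate → (-6.12179,-1.73889) → ×s → (-7.38113,-2.09660) → (-7.38,-2.10)
v2: (-1,-4.5) → rotate → (-3.06486,-3.44335) → ×s → (-3.69534,-4.15169) → (-3.70,-4.15)
v3: (5,0.5) → rotate → (4.61054,-1.99824) → ×s → (5.55899,-2.40931) → (5.56,-2.41)
v4: (1.5,4) → rotate → (3.25807,2.76315) → ×s → (3.92830,3.33157) → (3.93,3.33)
v5: (-0.5,4.5) → rotate → (1.75475,4.17383) → ×s → (2.11572,5.03245) → (2.12,5.03)
v6: (-4,3.5) → rotate → (-1.78917,5.00488) → ×s → (-2.15723,6.03446) → (-2.16,6.03)
v7: (-4.5,-1) → rotate → (-4.41733,1.31804) → ×s → (-5.32603,1.58918) → (-5.33,1.59)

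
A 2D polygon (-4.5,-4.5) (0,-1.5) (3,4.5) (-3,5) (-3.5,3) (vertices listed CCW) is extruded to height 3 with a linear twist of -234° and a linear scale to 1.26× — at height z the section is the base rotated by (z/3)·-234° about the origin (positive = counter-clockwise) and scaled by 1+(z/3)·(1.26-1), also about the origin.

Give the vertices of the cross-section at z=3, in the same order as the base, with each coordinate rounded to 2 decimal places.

t = z/height = 3/3 = 1
s = 1 + (scale-1)·z/height = 1 + (1.26-1)·3/3 = 1.260000
θ = twist·z/height = -234°·3/3 = -234.0000° = -4.084070 rad
cos θ = -0.587785, sin θ = 0.809017 (intermediates below are computed at full precision and shown rounded to 5 d.p.)
v1: (-4.5,-4.5) → rotate → (6.28561,-0.99554) → ×s → (7.91987,-1.25438) → (7.92,-1.25)
v2: (0,-1.5) → rotate → (1.21353,0.88168) → ×s → (1.52904,1.11091) → (1.53,1.11)
v3: (3,4.5) → rotate → (-5.40393,-0.21798) → ×s → (-6.80895,-0.27466) → (-6.81,-0.27)
v4: (-3,5) → rotate → (-2.28173,-5.36598) → ×s → (-2.87498,-6.76113) → (-2.87,-6.76)
v5: (-3.5,3) → rotate → (-0.36980,-4.59492) → ×s → (-0.46595,-5.78959) → (-0.47,-5.79)

Cross-section at z=3: (7.92,-1.25) (1.53,1.11) (-6.81,-0.27) (-2.87,-6.76) (-0.47,-5.79)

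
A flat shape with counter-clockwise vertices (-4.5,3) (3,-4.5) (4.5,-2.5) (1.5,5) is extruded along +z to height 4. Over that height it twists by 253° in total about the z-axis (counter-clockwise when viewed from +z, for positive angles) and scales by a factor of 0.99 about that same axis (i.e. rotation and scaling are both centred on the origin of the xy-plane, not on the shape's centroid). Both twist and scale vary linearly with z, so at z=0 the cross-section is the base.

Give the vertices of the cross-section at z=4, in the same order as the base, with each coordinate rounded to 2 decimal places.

t = z/height = 4/4 = 1
s = 1 + (scale-1)·z/height = 1 + (0.99-1)·4/4 = 0.990000
θ = twist·z/height = 253°·4/4 = 253.0000° = 4.415683 rad
cos θ = -0.292372, sin θ = -0.956305 (intermediates below are computed at full precision and shown rounded to 5 d.p.)
v1: (-4.5,3) → rotate → (4.18459,3.42626) → ×s → (4.14274,3.39199) → (4.14,3.39)
v2: (3,-4.5) → rotate → (-5.18049,-1.55324) → ×s → (-5.12868,-1.53771) → (-5.13,-1.54)
v3: (4.5,-2.5) → rotate → (-3.70643,-3.57244) → ×s → (-3.66937,-3.53672) → (-3.67,-3.54)
v4: (1.5,5) → rotate → (4.34297,-2.89632) → ×s → (4.29954,-2.86735) → (4.30,-2.87)

Cross-section at z=4: (4.14,3.39) (-5.13,-1.54) (-3.67,-3.54) (4.30,-2.87)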